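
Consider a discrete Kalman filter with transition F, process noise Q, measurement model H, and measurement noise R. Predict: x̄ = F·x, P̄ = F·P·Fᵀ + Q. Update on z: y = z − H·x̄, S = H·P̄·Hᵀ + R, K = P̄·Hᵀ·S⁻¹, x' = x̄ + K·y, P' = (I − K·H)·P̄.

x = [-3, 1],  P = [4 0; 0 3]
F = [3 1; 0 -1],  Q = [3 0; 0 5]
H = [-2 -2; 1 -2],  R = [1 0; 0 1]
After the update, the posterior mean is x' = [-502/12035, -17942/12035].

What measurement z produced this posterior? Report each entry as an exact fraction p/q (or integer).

z = [3, 3]

x̄ = F·x = [-8, -1]
P̄ = F·P·Fᵀ + Q = [42 -3; -3 8]
S = H·P̄·Hᵀ + R = [177 -58; -58 87]
K = P̄·Hᵀ·S⁻¹ = [-138/415 3972/12035; -68/415 -3943/12035]
x' − x̄ = [95778/12035, -5907/12035] = K·y
y = (KᵀK)⁻¹·Kᵀ·(x' − x̄) = [-15, 9]
z = y + H·x̄ = [-15, 9] + [18, -6] = [3, 3]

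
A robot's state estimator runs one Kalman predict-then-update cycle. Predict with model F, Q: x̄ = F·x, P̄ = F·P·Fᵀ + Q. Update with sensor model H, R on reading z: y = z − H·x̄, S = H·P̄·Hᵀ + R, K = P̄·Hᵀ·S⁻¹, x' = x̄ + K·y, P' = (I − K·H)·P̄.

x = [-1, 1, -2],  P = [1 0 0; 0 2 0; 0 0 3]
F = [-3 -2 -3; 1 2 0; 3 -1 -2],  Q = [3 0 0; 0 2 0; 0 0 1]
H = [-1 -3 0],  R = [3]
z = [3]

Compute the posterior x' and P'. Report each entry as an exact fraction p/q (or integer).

x̄ = F·x = [7, 1, 0]
P̄ = F·P·Fᵀ + Q = [47 -11 13; -11 11 -1; 13 -1 24]
y = z − H·x̄ = [13]
S = H·P̄·Hᵀ + R = [83]
K = P̄·Hᵀ·S⁻¹ = [-14/83; -22/83; -10/83]
x' = x̄ + K·y = [399/83, -203/83, -130/83]
P' = (I − K·H)·P̄ = [3705/83 -1221/83 939/83; -1221/83 429/83 -303/83; 939/83 -303/83 1892/83]

x' = [399/83, -203/83, -130/83]
P' = [3705/83 -1221/83 939/83; -1221/83 429/83 -303/83; 939/83 -303/83 1892/83]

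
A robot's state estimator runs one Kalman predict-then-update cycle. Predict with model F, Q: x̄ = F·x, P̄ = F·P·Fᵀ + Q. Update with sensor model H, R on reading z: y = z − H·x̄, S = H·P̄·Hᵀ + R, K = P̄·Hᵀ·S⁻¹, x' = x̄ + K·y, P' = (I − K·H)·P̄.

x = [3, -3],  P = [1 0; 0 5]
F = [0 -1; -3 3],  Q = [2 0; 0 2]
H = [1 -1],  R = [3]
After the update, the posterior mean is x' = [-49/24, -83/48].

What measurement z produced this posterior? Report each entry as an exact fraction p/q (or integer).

x̄ = F·x = [3, -18]
P̄ = F·P·Fᵀ + Q = [7 -15; -15 56]
S = H·P̄·Hᵀ + R = [96]
K = P̄·Hᵀ·S⁻¹ = [11/48; -71/96]
x' − x̄ = [-121/24, 781/48] = K·y
y = (KᵀK)⁻¹·Kᵀ·(x' − x̄) = [-22]
z = y + H·x̄ = [-22] + [21] = [-1]

z = [-1]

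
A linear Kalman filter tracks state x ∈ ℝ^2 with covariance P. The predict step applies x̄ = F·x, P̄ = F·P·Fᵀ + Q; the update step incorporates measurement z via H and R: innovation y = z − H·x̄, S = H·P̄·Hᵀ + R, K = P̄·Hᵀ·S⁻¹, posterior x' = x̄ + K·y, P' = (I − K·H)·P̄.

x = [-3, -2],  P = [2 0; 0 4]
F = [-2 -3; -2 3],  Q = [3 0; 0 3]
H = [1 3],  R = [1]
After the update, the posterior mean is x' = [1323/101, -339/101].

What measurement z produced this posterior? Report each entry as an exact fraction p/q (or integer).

x̄ = F·x = [12, 0]
P̄ = F·P·Fᵀ + Q = [47 -28; -28 47]
S = H·P̄·Hᵀ + R = [303]
K = P̄·Hᵀ·S⁻¹ = [-37/303; 113/303]
x' − x̄ = [111/101, -339/101] = K·y
y = (KᵀK)⁻¹·Kᵀ·(x' − x̄) = [-9]
z = y + H·x̄ = [-9] + [12] = [3]

z = [3]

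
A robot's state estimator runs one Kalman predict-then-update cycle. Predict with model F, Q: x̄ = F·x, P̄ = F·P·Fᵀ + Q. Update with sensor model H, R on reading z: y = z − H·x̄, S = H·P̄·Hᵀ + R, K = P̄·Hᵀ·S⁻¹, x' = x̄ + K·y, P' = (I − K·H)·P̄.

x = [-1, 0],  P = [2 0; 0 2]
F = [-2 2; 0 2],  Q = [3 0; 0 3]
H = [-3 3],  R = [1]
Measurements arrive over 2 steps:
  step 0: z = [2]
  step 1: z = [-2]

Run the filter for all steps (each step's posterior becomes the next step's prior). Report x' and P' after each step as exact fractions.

step 0: x̄ = F·x = [2, 0]
step 0: P̄ = F·P·Fᵀ + Q = [19 8; 8 11]
step 0: y = z − H·x̄ = [8]
step 0: S = H·P̄·Hᵀ + R = [127]
step 0: K = P̄·Hᵀ·S⁻¹ = [-33/127; 9/127]
step 0: x' = x̄ + K·y = [-10/127, 72/127]
step 0: P' = (I − K·H)·P̄ = [1324/127 1313/127; 1313/127 1316/127]
step 1: x̄ = F·x = [164/127, 144/127]
step 1: P̄ = F·P·Fᵀ + Q = [437/127 12/127; 12/127 5645/127]
step 1: y = z − H·x̄ = [-194/127]
step 1: S = H·P̄·Hᵀ + R = [54649/127]
step 1: K = P̄·Hᵀ·S⁻¹ = [-1275/54649; 16899/54649]
step 1: x' = x̄ + K·y = [72518/54649, 36150/54649]
step 1: P' = (I − K·H)·P̄ = [175244/54649 174819/54649; 174819/54649 180452/54649]

step 0: x' = [-10/127, 72/127], P' = [1324/127 1313/127; 1313/127 1316/127]
step 1: x' = [72518/54649, 36150/54649], P' = [175244/54649 174819/54649; 174819/54649 180452/54649]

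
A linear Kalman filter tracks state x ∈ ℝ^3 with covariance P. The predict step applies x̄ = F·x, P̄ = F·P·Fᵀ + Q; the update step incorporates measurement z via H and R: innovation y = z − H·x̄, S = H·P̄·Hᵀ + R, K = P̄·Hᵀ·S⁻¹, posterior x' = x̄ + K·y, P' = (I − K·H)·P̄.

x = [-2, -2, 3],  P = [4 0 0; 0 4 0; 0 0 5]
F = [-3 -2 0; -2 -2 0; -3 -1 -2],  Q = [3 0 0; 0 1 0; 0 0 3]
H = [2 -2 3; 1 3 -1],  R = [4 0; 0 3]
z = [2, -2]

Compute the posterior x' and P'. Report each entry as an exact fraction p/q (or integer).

x' = [708/2525, -14638/22725, 62/7575]
P' = [39028/22725 -18787/22725 -34886/22725; -18787/22725 7066/7575 28394/22725; -34886/22725 28394/22725 50932/22725]

x̄ = F·x = [10, 8, 2]
P̄ = F·P·Fᵀ + Q = [55 40 44; 40 33 32; 44 32 63]
y = z − H·x̄ = [-8, -34]
S = H·P̄·Hᵀ + R = [747 279; 279 378]
K = P̄·Hᵀ·S⁻¹ = [2743/22725 5851/22725; 1303/22725 5471/22725; 6559/22725 -212/22725]
x' = x̄ + K·y = [708/2525, -14638/22725, 62/7575]
P' = (I − K·H)·P̄ = [39028/22725 -18787/22725 -34886/22725; -18787/22725 7066/7575 28394/22725; -34886/22725 28394/22725 50932/22725]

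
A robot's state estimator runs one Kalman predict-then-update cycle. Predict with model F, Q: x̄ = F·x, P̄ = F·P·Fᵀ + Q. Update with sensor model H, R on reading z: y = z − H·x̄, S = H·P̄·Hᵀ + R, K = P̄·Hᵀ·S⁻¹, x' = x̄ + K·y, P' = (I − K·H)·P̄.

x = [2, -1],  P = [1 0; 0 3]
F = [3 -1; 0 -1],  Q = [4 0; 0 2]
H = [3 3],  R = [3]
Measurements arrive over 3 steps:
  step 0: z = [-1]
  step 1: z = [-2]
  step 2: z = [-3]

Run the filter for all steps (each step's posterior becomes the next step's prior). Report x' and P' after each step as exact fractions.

step 0: x' = [99/82, -59/41], P' = [229/82 -105/41; -105/41 109/41]
step 1: x' = [-465/779, -662/17917], P' = [1374/779 -1169/779; -1169/779 28117/17917]
step 2: x' = [-2975659/2499013, 463802/2499013], P' = [4405694/2499013 -3751391/2499013; -3751391/2499013 3924120/2499013]

step 0: x̄ = F·x = [7, 1]
step 0: P̄ = F·P·Fᵀ + Q = [16 3; 3 5]
step 0: y = z − H·x̄ = [-25]
step 0: S = H·P̄·Hᵀ + R = [246]
step 0: K = P̄·Hᵀ·S⁻¹ = [19/82; 4/41]
step 0: x' = x̄ + K·y = [99/82, -59/41]
step 0: P' = (I − K·H)·P̄ = [229/82 -105/41; -105/41 109/41]
step 1: x̄ = F·x = [415/82, 59/41]
step 1: P̄ = F·P·Fᵀ + Q = [3867/82 424/41; 424/41 191/41]
step 1: y = z − H·x̄ = [-43/2]
step 1: S = H·P̄·Hᵀ + R = [1311/2]
step 1: K = P̄·Hᵀ·S⁻¹ = [5/19; 30/437]
step 1: x' = x̄ + K·y = [-465/779, -662/17917]
step 1: P' = (I − K·H)·P̄ = [1374/779 -1169/779; -1169/779 28117/17917]
step 2: x̄ = F·x = [-31423/17917, 662/17917]
step 2: P̄ = F·P·Fᵀ + Q = [545525/17917 108778/17917; 108778/17917 63951/17917]
step 2: y = z − H·x̄ = [2028/943]
step 2: S = H·P̄·Hᵀ + R = [394581/943]
step 2: K = P̄·Hᵀ·S⁻¹ = [34437/131527; 9091/131527]
step 2: x' = x̄ + K·y = [-2975659/2499013, 463802/2499013]
step 2: P' = (I − K·H)·P̄ = [4405694/2499013 -3751391/2499013; -3751391/2499013 3924120/2499013]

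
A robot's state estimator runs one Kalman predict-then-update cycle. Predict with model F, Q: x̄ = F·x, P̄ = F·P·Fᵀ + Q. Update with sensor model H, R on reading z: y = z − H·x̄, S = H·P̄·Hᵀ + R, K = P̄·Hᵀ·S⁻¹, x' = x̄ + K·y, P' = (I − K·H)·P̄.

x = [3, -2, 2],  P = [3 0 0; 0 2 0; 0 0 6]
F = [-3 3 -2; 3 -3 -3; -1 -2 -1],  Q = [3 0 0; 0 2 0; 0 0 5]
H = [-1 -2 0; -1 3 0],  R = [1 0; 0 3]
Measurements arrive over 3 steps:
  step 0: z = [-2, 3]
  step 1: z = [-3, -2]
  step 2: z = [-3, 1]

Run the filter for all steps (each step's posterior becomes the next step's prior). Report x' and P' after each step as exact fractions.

step 0: x' = [-4451/20237, 63106/60711, 2106/20237], P' = [16803/20237 -2400/20237 2034/20237; -2400/20237 9689/60711 349/20237; 2034/20237 349/20237 323648/20237]
step 1: x' = [147505236/54769391, 57507179/328616346, -240774781/164308173], P' = [89311887/109538782 -6257428/54769391 9940193/54769391; -6257428/54769391 208404299/1314465384 -261716/164308173; 9940193/54769391 -261716/164308173 337448682/54769391]
step 2: x' = [11735986249519/10938485827543, 1539358831987/1727129341191, -66281571718088/32815457482629], P' = [8903986370985/10938485827543 -65822900238/575709780397 1970922893155/10938485827543; -65822900238/575709780397 182485484785/1151419560794 -5753281235/3454258682382; 1970922893155/10938485827543 -5753281235/3454258682382 67393840120234/10938485827543]

step 0: x̄ = F·x = [-19, 9, -1]
step 0: P̄ = F·P·Fᵀ + Q = [72 -9 9; -9 101 21; 9 21 22]
step 0: y = z − H·x̄ = [-3, -43]
step 0: S = H·P̄·Hᵀ + R = [441 -525; -525 1038]
step 0: K = P̄·Hᵀ·S⁻¹ = [-12003/20237 -1143/2891; -12178/60711 1727/8673; -2732/20237 -47/2891]
step 0: x' = x̄ + K·y = [-4451/20237, 63106/60711, 2106/20237]
step 0: P' = (I − K·H)·P̄ = [16803/20237 -2400/20237 2034/20237; -2400/20237 9689/60711 349/20237; 2034/20237 349/20237 323648/20237]
step 1: x̄ = F·x = [10321/2891, -1403/343, -119177/60711]
step 1: P̄ = F·P·Fᵀ + Q = [32633/413 4173/49 97378/2891; 4173/49 53330/343 16106/343; 97378/2891 16106/343 1351256/60711]
step 1: y = z − H·x̄ = [-154018/20237, 280104/20237]
step 1: S = H·P̄·Hᵀ + R = [21098930/20237 -19003252/20237; -19003252/20237 19637264/20237]
step 1: K = P̄·Hᵀ·S⁻¹ = [-64282175/109538782 -42285485/109538782; -133315163/657232692 258463723/1314465384; -29297147/164308173 -10201909/164308173]
step 1: x' = x̄ + K·y = [147505236/54769391, 57507179/328616346, -240774781/164308173]
step 1: P' = (I − K·H)·P̄ = [89311887/109538782 -6257428/54769391 9940193/54769391; -6257428/54769391 208404299/1314465384 -261716/164308173; 9940193/54769391 -261716/164308173 337448682/54769391]
step 2: x̄ = F·x = [-1519473587/328616346, 1309073799/109538782, -259248106/164308173]
step 2: P̄ = F·P·Fᵀ + Q = [17816967109/438155128 11696684635/438155128 9451266745/657232692; 11696684635/438155128 28470175661/438155128 3793865705/219077564; 9451266745/657232692 3793865705/219077564 2055562049/164308173]
step 2: y = z − H·x̄ = [5349120169/328616346, -6486260716/164308173]
step 2: S = H·P̄·Hᵀ + R = [178922563421/438155128 -41175192873/109538782; -41175192873/109538782 25647863204/54769391]
step 2: K = P̄·Hᵀ·S⁻¹ = [-220783315929/377189166467 -4218630561517/10938485827543; -4022847743/19852061393 226367418277/1151419560794; -200119184000/1131567499401 -4051158129775/65630914965258]
step 2: x' = x̄ + K·y = [11735986249519/10938485827543, 1539358831987/1727129341191, -66281571718088/32815457482629]
step 2: P' = (I − K·H)·P̄ = [8903986370985/10938485827543 -65822900238/575709780397 1970922893155/10938485827543; -65822900238/575709780397 182485484785/1151419560794 -5753281235/3454258682382; 1970922893155/10938485827543 -5753281235/3454258682382 67393840120234/10938485827543]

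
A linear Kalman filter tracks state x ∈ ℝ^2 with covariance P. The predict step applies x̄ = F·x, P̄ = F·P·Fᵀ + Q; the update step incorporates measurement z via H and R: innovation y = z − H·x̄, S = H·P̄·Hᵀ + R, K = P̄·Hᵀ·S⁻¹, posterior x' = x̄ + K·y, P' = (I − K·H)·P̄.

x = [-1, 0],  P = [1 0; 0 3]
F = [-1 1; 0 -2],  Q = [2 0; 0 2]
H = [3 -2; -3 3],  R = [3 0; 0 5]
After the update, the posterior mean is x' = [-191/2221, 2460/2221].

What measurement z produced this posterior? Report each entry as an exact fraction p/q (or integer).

x̄ = F·x = [1, 0]
P̄ = F·P·Fᵀ + Q = [6 -6; -6 14]
S = H·P̄·Hᵀ + R = [185 -228; -228 293]
K = P̄·Hᵀ·S⁻¹ = [582/2221 180/2221; 202/2221 612/2221]
x' − x̄ = [-2412/2221, 2460/2221] = K·y
y = (KᵀK)⁻¹·Kᵀ·(x' − x̄) = [-6, 6]
z = y + H·x̄ = [-6, 6] + [3, -3] = [-3, 3]

z = [-3, 3]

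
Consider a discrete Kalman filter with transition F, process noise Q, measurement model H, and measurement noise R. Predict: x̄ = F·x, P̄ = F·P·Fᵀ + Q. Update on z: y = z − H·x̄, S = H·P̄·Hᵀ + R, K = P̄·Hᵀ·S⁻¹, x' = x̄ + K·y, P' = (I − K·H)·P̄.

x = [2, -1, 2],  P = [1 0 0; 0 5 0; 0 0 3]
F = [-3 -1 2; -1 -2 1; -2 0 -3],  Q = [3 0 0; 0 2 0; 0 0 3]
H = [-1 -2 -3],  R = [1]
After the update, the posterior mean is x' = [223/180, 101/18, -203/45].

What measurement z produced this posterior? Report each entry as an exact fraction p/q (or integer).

z = [1]

x̄ = F·x = [-1, 2, -10]
P̄ = F·P·Fᵀ + Q = [29 19 -12; 19 26 -7; -12 -7 34]
S = H·P̄·Hᵀ + R = [360]
K = P̄·Hᵀ·S⁻¹ = [-31/360; -5/36; -19/90]
x' − x̄ = [403/180, 65/18, 247/45] = K·y
y = (KᵀK)⁻¹·Kᵀ·(x' − x̄) = [-26]
z = y + H·x̄ = [-26] + [27] = [1]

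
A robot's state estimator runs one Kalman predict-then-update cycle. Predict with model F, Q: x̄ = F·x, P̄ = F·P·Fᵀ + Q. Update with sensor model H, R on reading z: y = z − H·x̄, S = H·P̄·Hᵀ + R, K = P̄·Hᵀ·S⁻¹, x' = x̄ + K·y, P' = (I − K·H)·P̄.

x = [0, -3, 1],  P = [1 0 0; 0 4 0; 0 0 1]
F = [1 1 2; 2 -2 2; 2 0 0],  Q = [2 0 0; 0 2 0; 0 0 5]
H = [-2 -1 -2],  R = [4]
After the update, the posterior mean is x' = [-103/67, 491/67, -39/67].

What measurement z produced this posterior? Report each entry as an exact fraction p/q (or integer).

z = [-3]

x̄ = F·x = [-1, 8, 0]
P̄ = F·P·Fᵀ + Q = [11 -2 2; -2 26 4; 2 4 9]
S = H·P̄·Hᵀ + R = [134]
K = P̄·Hᵀ·S⁻¹ = [-12/67; -15/67; -13/67]
x' − x̄ = [-36/67, -45/67, -39/67] = K·y
y = (KᵀK)⁻¹·Kᵀ·(x' − x̄) = [3]
z = y + H·x̄ = [3] + [-6] = [-3]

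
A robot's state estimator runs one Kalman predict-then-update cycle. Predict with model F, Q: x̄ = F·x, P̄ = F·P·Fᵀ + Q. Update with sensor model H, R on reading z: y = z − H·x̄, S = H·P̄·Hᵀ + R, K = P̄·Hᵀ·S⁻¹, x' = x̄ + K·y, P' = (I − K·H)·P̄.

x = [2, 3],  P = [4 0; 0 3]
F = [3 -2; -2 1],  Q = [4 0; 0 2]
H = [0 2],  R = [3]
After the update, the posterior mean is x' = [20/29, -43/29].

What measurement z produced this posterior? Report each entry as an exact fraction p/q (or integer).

x̄ = F·x = [0, -1]
P̄ = F·P·Fᵀ + Q = [52 -30; -30 21]
S = H·P̄·Hᵀ + R = [87]
K = P̄·Hᵀ·S⁻¹ = [-20/29; 14/29]
x' − x̄ = [20/29, -14/29] = K·y
y = (KᵀK)⁻¹·Kᵀ·(x' − x̄) = [-1]
z = y + H·x̄ = [-1] + [-2] = [-3]

z = [-3]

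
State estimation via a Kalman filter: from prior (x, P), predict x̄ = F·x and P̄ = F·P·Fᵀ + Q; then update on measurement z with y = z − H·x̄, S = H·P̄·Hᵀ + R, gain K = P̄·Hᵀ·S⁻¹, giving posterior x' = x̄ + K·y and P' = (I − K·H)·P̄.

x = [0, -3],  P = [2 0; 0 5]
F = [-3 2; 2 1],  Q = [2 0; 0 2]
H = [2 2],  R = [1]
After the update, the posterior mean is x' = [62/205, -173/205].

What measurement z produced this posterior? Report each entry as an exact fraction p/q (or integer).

z = [-1]

x̄ = F·x = [-6, -3]
P̄ = F·P·Fᵀ + Q = [40 -2; -2 15]
S = H·P̄·Hᵀ + R = [205]
K = P̄·Hᵀ·S⁻¹ = [76/205; 26/205]
x' − x̄ = [1292/205, 442/205] = K·y
y = (KᵀK)⁻¹·Kᵀ·(x' − x̄) = [17]
z = y + H·x̄ = [17] + [-18] = [-1]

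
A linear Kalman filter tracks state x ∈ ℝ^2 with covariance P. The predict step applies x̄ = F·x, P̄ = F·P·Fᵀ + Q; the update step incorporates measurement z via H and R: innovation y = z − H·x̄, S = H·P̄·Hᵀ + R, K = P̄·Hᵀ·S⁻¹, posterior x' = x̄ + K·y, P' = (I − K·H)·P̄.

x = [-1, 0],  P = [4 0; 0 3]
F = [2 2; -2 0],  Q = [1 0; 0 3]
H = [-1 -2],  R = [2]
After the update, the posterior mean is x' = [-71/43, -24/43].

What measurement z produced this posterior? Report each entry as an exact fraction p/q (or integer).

z = [3]

x̄ = F·x = [-2, 2]
P̄ = F·P·Fᵀ + Q = [29 -16; -16 19]
S = H·P̄·Hᵀ + R = [43]
K = P̄·Hᵀ·S⁻¹ = [3/43; -22/43]
x' − x̄ = [15/43, -110/43] = K·y
y = (KᵀK)⁻¹·Kᵀ·(x' − x̄) = [5]
z = y + H·x̄ = [5] + [-2] = [3]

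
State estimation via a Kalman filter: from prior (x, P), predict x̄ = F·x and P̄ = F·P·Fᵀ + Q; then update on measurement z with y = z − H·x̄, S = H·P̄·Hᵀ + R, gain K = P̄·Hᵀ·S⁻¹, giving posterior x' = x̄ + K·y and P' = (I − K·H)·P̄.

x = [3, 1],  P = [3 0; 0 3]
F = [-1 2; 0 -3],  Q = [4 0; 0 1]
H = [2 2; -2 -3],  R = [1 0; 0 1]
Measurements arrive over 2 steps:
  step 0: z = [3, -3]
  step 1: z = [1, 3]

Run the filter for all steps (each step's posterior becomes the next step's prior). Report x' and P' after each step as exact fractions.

step 0: x' = [889/989, 421/989], P' = [2723/989 -2098/989; -2098/989 1692/989]
step 1: x' = [777297/198047, -707302/198047], P' = [560969/198047 -431338/198047; -431338/198047 693201/396094]

step 0: x̄ = F·x = [-1, -3]
step 0: P̄ = F·P·Fᵀ + Q = [19 -18; -18 28]
step 0: y = z − H·x̄ = [11, -14]
step 0: S = H·P̄·Hᵀ + R = [45 -64; -64 113]
step 0: K = P̄·Hᵀ·S⁻¹ = [1250/989 848/989; -812/989 -880/989]
step 0: x' = x̄ + K·y = [889/989, 421/989]
step 0: P' = (I − K·H)·P̄ = [2723/989 -2098/989; -2098/989 1692/989]
step 1: x̄ = F·x = [-47/989, -1263/989]
step 1: P̄ = F·P·Fᵀ + Q = [21839/989 -16446/989; -16446/989 16217/989]
step 1: y = z − H·x̄ = [3609/989, -916/989]
step 1: S = H·P̄·Hᵀ + R = [21645/989 -20198/989; -20198/989 36946/989]
step 1: K = P̄·Hᵀ·S⁻¹ = [259262/198047 172076/198047; -169475/198047 -354251/396094]
step 1: x' = x̄ + K·y = [777297/198047, -707302/198047]
step 1: P' = (I − K·H)·P̄ = [560969/198047 -431338/198047; -431338/198047 693201/396094]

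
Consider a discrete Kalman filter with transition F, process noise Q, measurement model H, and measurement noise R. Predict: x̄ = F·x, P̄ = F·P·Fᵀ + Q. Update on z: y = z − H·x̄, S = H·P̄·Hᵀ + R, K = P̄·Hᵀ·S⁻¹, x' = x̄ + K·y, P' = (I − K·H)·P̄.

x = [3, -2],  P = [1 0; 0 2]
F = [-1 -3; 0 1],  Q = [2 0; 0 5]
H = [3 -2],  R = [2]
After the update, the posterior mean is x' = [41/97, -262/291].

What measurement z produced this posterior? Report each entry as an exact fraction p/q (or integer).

x̄ = F·x = [3, -2]
P̄ = F·P·Fᵀ + Q = [21 -6; -6 7]
S = H·P̄·Hᵀ + R = [291]
K = P̄·Hᵀ·S⁻¹ = [25/97; -32/291]
x' − x̄ = [-250/97, 320/291] = K·y
y = (KᵀK)⁻¹·Kᵀ·(x' − x̄) = [-10]
z = y + H·x̄ = [-10] + [13] = [3]

z = [3]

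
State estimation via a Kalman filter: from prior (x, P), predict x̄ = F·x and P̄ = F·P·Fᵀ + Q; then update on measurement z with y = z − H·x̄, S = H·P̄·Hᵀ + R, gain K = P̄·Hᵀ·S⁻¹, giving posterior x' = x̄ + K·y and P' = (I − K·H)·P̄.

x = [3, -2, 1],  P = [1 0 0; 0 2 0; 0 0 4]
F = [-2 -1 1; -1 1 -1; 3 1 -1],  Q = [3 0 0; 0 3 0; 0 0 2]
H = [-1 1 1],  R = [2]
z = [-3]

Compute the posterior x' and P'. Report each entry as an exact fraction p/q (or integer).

x' = [-33/40, -291/40, 18/5]
P' = [199/80 173/80 -2/5; 173/80 511/80 -19/5; -2/5 -19/5 21/5]

x̄ = F·x = [-3, -6, 6]
P̄ = F·P·Fᵀ + Q = [13 -4 -12; -4 10 3; -12 3 17]
y = z − H·x̄ = [-6]
S = H·P̄·Hᵀ + R = [80]
K = P̄·Hᵀ·S⁻¹ = [-29/80; 17/80; 2/5]
x' = x̄ + K·y = [-33/40, -291/40, 18/5]
P' = (I − K·H)·P̄ = [199/80 173/80 -2/5; 173/80 511/80 -19/5; -2/5 -19/5 21/5]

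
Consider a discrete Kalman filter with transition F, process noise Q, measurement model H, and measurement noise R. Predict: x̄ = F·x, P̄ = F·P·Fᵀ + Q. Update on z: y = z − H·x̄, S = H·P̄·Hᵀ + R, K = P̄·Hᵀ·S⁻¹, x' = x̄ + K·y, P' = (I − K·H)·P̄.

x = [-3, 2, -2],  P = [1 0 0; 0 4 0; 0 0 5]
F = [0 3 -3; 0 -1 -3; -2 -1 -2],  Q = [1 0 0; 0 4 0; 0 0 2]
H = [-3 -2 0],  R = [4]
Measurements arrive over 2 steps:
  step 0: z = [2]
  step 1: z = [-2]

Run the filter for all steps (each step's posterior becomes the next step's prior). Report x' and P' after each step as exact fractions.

step 0: x' = [308/225, -403/135, 2594/675], P' = [742/75 -647/45 -2294/225; -647/45 1181/54 2089/135; -2294/225 2089/135 12808/675]
step 1: x' = [-26578614/2862575, 42513036/2862575, 14266628/2862575], P' = [140472944/2862575 -209913306/2862575 -53154438/2862575; -209913306/2862575 316532969/2862575 80614687/2862575; -53154438/2862575 80614687/2862575 33551601/2862575]

step 0: x̄ = F·x = [12, 4, 8]
step 0: P̄ = F·P·Fᵀ + Q = [82 33 18; 33 53 34; 18 34 30]
step 0: y = z − H·x̄ = [46]
step 0: S = H·P̄·Hᵀ + R = [1350]
step 0: K = P̄·Hᵀ·S⁻¹ = [-52/225; -41/270; -61/675]
step 0: x' = x̄ + K·y = [308/225, -403/135, 2594/675]
step 0: P' = (I − K·H)·P̄ = [742/75 -647/45 -2294/225; -647/45 1181/54 2089/135; -2294/225 2089/135 12808/675]
step 1: x̄ = F·x = [-4609/225, -5767/675, -5021/675]
step 1: P̄ = F·P·Fᵀ + Q = [13511/150 5543/450 12109/450; 5543/450 390809/1350 166267/1350; 12109/450 166267/1350 83921/1350]
step 1: y = z − H·x̄ = [-10873/135]
step 1: S = H·P̄·Hᵀ + R = [114503/54]
step 1: K = P̄·Hᵀ·S⁻¹ = [-79611/572515; -166301/572515; -88303/572515]
step 1: x' = x̄ + K·y = [-26578614/2862575, 42513036/2862575, 14266628/2862575]
step 1: P' = (I − K·H)·P̄ = [140472944/2862575 -209913306/2862575 -53154438/2862575; -209913306/2862575 316532969/2862575 80614687/2862575; -53154438/2862575 80614687/2862575 33551601/2862575]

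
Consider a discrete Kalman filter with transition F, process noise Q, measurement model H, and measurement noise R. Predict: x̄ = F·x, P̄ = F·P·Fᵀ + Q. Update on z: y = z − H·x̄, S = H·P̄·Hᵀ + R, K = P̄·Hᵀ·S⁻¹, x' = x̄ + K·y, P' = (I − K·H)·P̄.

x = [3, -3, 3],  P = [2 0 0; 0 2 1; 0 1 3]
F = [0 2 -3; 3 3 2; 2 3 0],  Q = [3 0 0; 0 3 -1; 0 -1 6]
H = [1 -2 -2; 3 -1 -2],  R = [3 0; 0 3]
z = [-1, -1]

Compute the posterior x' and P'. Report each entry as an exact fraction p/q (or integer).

x̄ = F·x = [-15, 6, -3]
P̄ = F·P·Fᵀ + Q = [26 -11 3; -11 63 35; 3 35 32]
y = z − H·x̄ = [20, 44]
S = H·P̄·Hᵀ + R = [721 595; 595 598]
K = P̄·Hᵀ·S⁻¹ = [-3467/11019 4979/11019; -25016/77133 497/11019; -24788/77133 1865/11019]
x' = x̄ + K·y = [-5183/3673, 38518/25711, -50913/25711]
P' = (I − K·H)·P̄ = [18851/11019 -12364/11019 26990/11019; -12364/11019 258581/77133 -264331/77133; 26990/11019 -264331/77133 395978/77133]

x' = [-5183/3673, 38518/25711, -50913/25711]
P' = [18851/11019 -12364/11019 26990/11019; -12364/11019 258581/77133 -264331/77133; 26990/11019 -264331/77133 395978/77133]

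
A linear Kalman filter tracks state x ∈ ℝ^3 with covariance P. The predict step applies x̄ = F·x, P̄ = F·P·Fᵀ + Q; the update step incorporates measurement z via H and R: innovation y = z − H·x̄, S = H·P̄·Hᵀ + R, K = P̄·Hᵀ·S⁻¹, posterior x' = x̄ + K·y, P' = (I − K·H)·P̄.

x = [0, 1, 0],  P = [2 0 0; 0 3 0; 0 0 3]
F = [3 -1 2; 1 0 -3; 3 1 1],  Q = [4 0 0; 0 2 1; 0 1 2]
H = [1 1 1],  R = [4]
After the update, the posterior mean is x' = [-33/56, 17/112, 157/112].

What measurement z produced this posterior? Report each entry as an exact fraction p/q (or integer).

x̄ = F·x = [-1, 0, 1]
P̄ = F·P·Fᵀ + Q = [37 -12 21; -12 31 -2; 21 -2 26]
S = H·P̄·Hᵀ + R = [112]
K = P̄·Hᵀ·S⁻¹ = [23/56; 17/112; 45/112]
x' − x̄ = [23/56, 17/112, 45/112] = K·y
y = (KᵀK)⁻¹·Kᵀ·(x' − x̄) = [1]
z = y + H·x̄ = [1] + [0] = [1]

z = [1]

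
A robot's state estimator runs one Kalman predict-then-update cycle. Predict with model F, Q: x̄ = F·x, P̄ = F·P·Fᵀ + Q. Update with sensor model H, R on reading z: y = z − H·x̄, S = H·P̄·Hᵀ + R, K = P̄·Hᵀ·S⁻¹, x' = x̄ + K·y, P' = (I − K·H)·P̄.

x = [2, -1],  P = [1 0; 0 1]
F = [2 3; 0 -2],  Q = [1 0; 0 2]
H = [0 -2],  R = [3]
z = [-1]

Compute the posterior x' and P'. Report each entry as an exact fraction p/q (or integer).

x̄ = F·x = [1, 2]
P̄ = F·P·Fᵀ + Q = [14 -6; -6 6]
y = z − H·x̄ = [3]
S = H·P̄·Hᵀ + R = [27]
K = P̄·Hᵀ·S⁻¹ = [4/9; -4/9]
x' = x̄ + K·y = [7/3, 2/3]
P' = (I − K·H)·P̄ = [26/3 -2/3; -2/3 2/3]

x' = [7/3, 2/3]
P' = [26/3 -2/3; -2/3 2/3]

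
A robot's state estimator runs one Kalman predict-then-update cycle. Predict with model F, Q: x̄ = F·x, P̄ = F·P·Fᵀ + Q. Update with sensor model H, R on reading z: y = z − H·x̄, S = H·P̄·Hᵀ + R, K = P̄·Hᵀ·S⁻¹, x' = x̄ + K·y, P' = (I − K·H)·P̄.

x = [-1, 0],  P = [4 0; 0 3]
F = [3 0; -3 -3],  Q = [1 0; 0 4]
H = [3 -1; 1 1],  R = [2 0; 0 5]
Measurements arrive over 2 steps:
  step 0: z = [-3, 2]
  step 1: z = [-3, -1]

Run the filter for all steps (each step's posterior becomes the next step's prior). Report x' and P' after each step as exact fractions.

step 0: x̄ = F·x = [-3, 3]
step 0: P̄ = F·P·Fᵀ + Q = [37 -36; -36 67]
step 0: y = z − H·x̄ = [9, 2]
step 0: S = H·P̄·Hᵀ + R = [618 -28; -28 37]
step 0: K = P̄·Hᵀ·S⁻¹ = [5467/22082 2367/11041; -5607/22082 7129/11041]
step 0: x' = x̄ + K·y = [-7575/22082, 44299/22082]
step 0: P' = (I − K·H)·P̄ = [8651/22082 15019/22082; 15019/22082 56271/22082]
step 1: x̄ = F·x = [-22725/22082, -55086/11041]
step 1: P̄ = F·P·Fᵀ + Q = [99941/22082 -106515/11041; -106515/11041 471484/11041]
step 1: y = z − H·x̄ = [-108243/22082, 110815/22082]
step 1: S = H·P̄·Hᵀ + R = [3164781/22082 -1069205/22082; -1069205/22082 727259/22082]
step 1: K = P̄·Hᵀ·S⁻¹ = [11414801/52459747 8624358/52459747; -16760826/52459747 28011484/52459747]
step 1: x' = x̄ + K·y = [-66661164/52459747, -39002833/52459747]
step 1: P' = (I − K·H)·P̄ = [16487848/52459747 26633942/52459747; 26633942/52459747 113423478/52459747]

step 0: x' = [-7575/22082, 44299/22082], P' = [8651/22082 15019/22082; 15019/22082 56271/22082]
step 1: x' = [-66661164/52459747, -39002833/52459747], P' = [16487848/52459747 26633942/52459747; 26633942/52459747 113423478/52459747]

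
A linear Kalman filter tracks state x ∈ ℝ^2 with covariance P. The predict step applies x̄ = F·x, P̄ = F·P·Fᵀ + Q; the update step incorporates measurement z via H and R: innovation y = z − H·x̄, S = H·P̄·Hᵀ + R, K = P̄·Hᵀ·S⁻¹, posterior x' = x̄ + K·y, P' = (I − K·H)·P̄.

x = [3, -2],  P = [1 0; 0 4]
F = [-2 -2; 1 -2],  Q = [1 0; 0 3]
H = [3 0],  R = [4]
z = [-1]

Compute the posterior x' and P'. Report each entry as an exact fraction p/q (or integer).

x' = [-71/193, 1561/193]
P' = [84/193 56/193; 56/193 2096/193]

x̄ = F·x = [-2, 7]
P̄ = F·P·Fᵀ + Q = [21 14; 14 20]
y = z − H·x̄ = [5]
S = H·P̄·Hᵀ + R = [193]
K = P̄·Hᵀ·S⁻¹ = [63/193; 42/193]
x' = x̄ + K·y = [-71/193, 1561/193]
P' = (I − K·H)·P̄ = [84/193 56/193; 56/193 2096/193]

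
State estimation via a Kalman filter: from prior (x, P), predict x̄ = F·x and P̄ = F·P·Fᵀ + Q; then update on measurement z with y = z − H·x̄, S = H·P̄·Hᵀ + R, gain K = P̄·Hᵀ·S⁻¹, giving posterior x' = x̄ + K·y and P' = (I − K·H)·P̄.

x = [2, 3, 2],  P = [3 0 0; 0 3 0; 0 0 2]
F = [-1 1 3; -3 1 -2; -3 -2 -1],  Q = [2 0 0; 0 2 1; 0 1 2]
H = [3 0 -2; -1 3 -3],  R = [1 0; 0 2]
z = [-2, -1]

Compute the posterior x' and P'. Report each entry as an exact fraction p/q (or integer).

x̄ = F·x = [7, -7, -14]
P̄ = F·P·Fᵀ + Q = [26 0 -3; 0 40 26; -3 26 43]
y = z − H·x̄ = [-51, -15]
S = H·P̄·Hᵀ + R = [443 45; 45 289]
K = P̄·Hᵀ·S⁻¹ = [25041/126002 -11311/126002; -8459/63001 10473/63001; -25295/126002 -16989/126002]
x' = x̄ + K·y = [-112706/63001, -166693/63001, -109574/63001]
P' = (I − K·H)·P̄ = [980321/126002 888597/63001 1457961/126002; 888597/63001 1640306/63001 1337125/63001; 1457961/126002 1337125/63001 2199589/126002]

x' = [-112706/63001, -166693/63001, -109574/63001]
P' = [980321/126002 888597/63001 1457961/126002; 888597/63001 1640306/63001 1337125/63001; 1457961/126002 1337125/63001 2199589/126002]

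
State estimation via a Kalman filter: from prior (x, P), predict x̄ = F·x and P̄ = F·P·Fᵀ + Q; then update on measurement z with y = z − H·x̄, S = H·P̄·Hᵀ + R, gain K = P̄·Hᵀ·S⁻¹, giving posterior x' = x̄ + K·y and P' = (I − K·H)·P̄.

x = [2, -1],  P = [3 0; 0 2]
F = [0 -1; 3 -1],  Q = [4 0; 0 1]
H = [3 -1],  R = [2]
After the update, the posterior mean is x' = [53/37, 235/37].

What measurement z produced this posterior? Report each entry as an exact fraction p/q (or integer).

z = [-2]

x̄ = F·x = [1, 7]
P̄ = F·P·Fᵀ + Q = [6 2; 2 30]
S = H·P̄·Hᵀ + R = [74]
K = P̄·Hᵀ·S⁻¹ = [8/37; -12/37]
x' − x̄ = [16/37, -24/37] = K·y
y = (KᵀK)⁻¹·Kᵀ·(x' − x̄) = [2]
z = y + H·x̄ = [2] + [-4] = [-2]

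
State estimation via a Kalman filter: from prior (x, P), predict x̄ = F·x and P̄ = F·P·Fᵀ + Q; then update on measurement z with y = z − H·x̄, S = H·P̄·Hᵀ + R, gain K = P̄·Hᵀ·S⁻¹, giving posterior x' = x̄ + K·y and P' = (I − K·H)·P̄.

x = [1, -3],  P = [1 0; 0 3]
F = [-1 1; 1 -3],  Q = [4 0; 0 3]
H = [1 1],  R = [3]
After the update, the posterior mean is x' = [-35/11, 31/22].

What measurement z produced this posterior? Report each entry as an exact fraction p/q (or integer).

x̄ = F·x = [-4, 10]
P̄ = F·P·Fᵀ + Q = [8 -10; -10 31]
S = H·P̄·Hᵀ + R = [22]
K = P̄·Hᵀ·S⁻¹ = [-1/11; 21/22]
x' − x̄ = [9/11, -189/22] = K·y
y = (KᵀK)⁻¹·Kᵀ·(x' − x̄) = [-9]
z = y + H·x̄ = [-9] + [6] = [-3]

z = [-3]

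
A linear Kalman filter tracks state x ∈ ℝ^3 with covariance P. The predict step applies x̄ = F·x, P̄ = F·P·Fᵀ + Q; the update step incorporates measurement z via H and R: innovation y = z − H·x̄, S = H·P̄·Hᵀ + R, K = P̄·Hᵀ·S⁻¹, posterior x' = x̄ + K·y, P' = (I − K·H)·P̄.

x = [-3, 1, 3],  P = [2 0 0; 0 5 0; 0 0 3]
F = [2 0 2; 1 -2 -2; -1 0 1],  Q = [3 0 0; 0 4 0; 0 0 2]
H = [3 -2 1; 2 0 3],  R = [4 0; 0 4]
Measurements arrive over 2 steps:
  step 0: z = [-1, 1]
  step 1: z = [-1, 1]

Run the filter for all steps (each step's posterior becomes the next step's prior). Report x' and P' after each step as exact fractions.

step 0: x̄ = F·x = [0, -11, 6]
step 0: P̄ = F·P·Fᵀ + Q = [23 -8 2; -8 38 -8; 2 -8 7]
step 0: y = z − H·x̄ = [-29, -17]
step 0: S = H·P̄·Hᵀ + R = [510 261; 261 183]
step 0: K = P̄·Hᵀ·S⁻¹ = [261/2801 1271/8403; -1036/2801 2596/8403; -406/8403 1727/8403]
step 0: x' = x̄ + K·y = [-44314/8403, -46433/8403, 32833/8403]
step 0: P' = (I − K·H)·P̄ = [59056/8403 68180/8403 -37676/8403; 68180/8403 87490/8403 -41992/8403; -37676/8403 -41992/8403 9140/2801]
step 1: x̄ = F·x = [-7654/2801, -17114/8403, 77147/8403]
step 1: P̄ = F·P·Fᵀ + Q = [23235/2801 -20968/8403 -63272/8403; -20968/8403 31452/2801 -6580/8403; -63272/8403 -6580/8403 178634/8403]
step 1: y = z − H·x̄ = [-16964/2801, -59038/2801]
step 1: S = H·P̄·Hᵀ + R = [371773/2801 127164/2801; 127164/2801 386958/2801]
step 1: K = P̄·Hᵀ·S⁻¹ = [1568337/7597873 -2535899/22793619; -5478284/22793619 1767898/68380857; -3051898/22793619 27121871/68380857]
step 1: x' = x̄ + K·y = [-37330868/22793619, -76994762/68380857, 111587111/68380857]
step 1: P' = (I − K·H)·P̄ = [68725744/22793619 207238240/68380857 -147595084/68380857; 207238240/68380857 827478748/205142571 -407404888/205142571; -147595084/68380857 -407404888/205142571 403677652/205142571]

step 0: x' = [-44314/8403, -46433/8403, 32833/8403], P' = [59056/8403 68180/8403 -37676/8403; 68180/8403 87490/8403 -41992/8403; -37676/8403 -41992/8403 9140/2801]
step 1: x' = [-37330868/22793619, -76994762/68380857, 111587111/68380857], P' = [68725744/22793619 207238240/68380857 -147595084/68380857; 207238240/68380857 827478748/205142571 -407404888/205142571; -147595084/68380857 -407404888/205142571 403677652/205142571]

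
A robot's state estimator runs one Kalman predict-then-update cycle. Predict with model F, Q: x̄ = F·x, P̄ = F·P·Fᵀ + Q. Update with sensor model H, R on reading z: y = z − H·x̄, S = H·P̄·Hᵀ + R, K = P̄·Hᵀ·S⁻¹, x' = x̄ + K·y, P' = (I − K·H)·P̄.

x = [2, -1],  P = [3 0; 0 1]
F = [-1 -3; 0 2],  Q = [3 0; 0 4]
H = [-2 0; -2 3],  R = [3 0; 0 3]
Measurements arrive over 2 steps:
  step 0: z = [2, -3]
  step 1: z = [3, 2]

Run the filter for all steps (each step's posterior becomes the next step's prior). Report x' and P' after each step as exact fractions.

step 0: x' = [-367/425, -662/425], P' = [267/425 162/425; 162/425 232/425]
step 1: x' = [-127647/113557, -13540/113557], P' = [69186/113557 41340/113557; 41340/113557 60036/113557]

step 0: x̄ = F·x = [1, -2]
step 0: P̄ = F·P·Fᵀ + Q = [15 -6; -6 8]
step 0: y = z − H·x̄ = [4, 5]
step 0: S = H·P̄·Hᵀ + R = [63 96; 96 207]
step 0: K = P̄·Hᵀ·S⁻¹ = [-178/425 -16/425; -108/425 124/425]
step 0: x' = x̄ + K·y = [-367/425, -662/425]
step 0: P' = (I − K·H)·P̄ = [267/425 162/425; 162/425 232/425]
step 1: x̄ = F·x = [2353/425, -1324/425]
step 1: P̄ = F·P·Fᵀ + Q = [4602/425 -1716/425; -1716/425 2628/425]
step 1: y = z − H·x̄ = [5981/425, 9528/425]
step 1: S = H·P̄·Hᵀ + R = [19683/425 28704/425; 28704/425 63927/425]
step 1: K = P̄·Hᵀ·S⁻¹ = [-46124/113557 -4784/113557; -27560/113557 32476/113557]
step 1: x' = x̄ + K·y = [-127647/113557, -13540/113557]
step 1: P' = (I − K·H)·P̄ = [69186/113557 41340/113557; 41340/113557 60036/113557]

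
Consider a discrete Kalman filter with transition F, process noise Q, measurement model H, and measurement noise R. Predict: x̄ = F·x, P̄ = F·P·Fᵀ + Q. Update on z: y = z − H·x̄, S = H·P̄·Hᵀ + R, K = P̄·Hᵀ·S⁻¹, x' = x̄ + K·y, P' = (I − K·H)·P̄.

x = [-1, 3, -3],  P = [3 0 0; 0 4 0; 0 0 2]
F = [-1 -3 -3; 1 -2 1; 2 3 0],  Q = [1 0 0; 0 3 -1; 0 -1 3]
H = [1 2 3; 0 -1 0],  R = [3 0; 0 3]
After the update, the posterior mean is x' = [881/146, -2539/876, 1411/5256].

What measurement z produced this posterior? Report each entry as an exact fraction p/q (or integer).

x̄ = F·x = [1, -10, 7]
P̄ = F·P·Fᵀ + Q = [58 15 -42; 15 24 -19; -42 -19 51]
S = H·P̄·Hᵀ + R = [196 -6; -6 27]
K = P̄·Hᵀ·S⁻¹ = [-31/146 -44/73; 1/292 -389/438; 695/1752 2081/2628]
x' − x̄ = [735/146, 6221/876, -35381/5256] = K·y
y = (KᵀK)⁻¹·Kᵀ·(x' − x̄) = [-1, -8]
z = y + H·x̄ = [-1, -8] + [2, 10] = [1, 2]

z = [1, 2]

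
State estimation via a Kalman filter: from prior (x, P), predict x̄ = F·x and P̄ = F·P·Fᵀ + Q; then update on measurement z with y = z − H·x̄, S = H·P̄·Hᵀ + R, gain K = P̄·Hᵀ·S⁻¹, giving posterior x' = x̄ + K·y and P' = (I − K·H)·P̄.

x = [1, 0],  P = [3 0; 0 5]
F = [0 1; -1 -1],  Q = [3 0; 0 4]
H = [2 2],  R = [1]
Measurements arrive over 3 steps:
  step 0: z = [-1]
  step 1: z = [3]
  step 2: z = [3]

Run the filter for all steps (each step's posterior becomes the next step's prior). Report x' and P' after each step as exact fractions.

step 0: x̄ = F·x = [0, -1]
step 0: P̄ = F·P·Fᵀ + Q = [8 -5; -5 12]
step 0: y = z − H·x̄ = [1]
step 0: S = H·P̄·Hᵀ + R = [41]
step 0: K = P̄·Hᵀ·S⁻¹ = [6/41; 14/41]
step 0: x' = x̄ + K·y = [6/41, -27/41]
step 0: P' = (I − K·H)·P̄ = [292/41 -289/41; -289/41 296/41]
step 1: x̄ = F·x = [-27/41, 21/41]
step 1: P̄ = F·P·Fᵀ + Q = [419/41 -7/41; -7/41 174/41]
step 1: y = z − H·x̄ = [135/41]
step 1: S = H·P̄·Hᵀ + R = [2357/41]
step 1: K = P̄·Hᵀ·S⁻¹ = [824/2357; 334/2357]
step 1: x' = x̄ + K·y = [1161/2357, 2307/2357]
step 1: P' = (I − K·H)·P̄ = [7527/2357 -7115/2357; -7115/2357 7282/2357]
step 2: x̄ = F·x = [2307/2357, -3468/2357]
step 2: P̄ = F·P·Fᵀ + Q = [14353/2357 -167/2357; -167/2357 10007/2357]
step 2: y = z − H·x̄ = [9393/2357]
step 2: S = H·P̄·Hᵀ + R = [98461/2357]
step 2: K = P̄·Hᵀ·S⁻¹ = [28372/98461; 19680/98461]
step 2: x' = x̄ + K·y = [209439/98461, -66444/98461]
step 2: P' = (I − K·H)·P̄ = [258057/98461 -243871/98461; -243871/98461 253711/98461]

step 0: x' = [6/41, -27/41], P' = [292/41 -289/41; -289/41 296/41]
step 1: x' = [1161/2357, 2307/2357], P' = [7527/2357 -7115/2357; -7115/2357 7282/2357]
step 2: x' = [209439/98461, -66444/98461], P' = [258057/98461 -243871/98461; -243871/98461 253711/98461]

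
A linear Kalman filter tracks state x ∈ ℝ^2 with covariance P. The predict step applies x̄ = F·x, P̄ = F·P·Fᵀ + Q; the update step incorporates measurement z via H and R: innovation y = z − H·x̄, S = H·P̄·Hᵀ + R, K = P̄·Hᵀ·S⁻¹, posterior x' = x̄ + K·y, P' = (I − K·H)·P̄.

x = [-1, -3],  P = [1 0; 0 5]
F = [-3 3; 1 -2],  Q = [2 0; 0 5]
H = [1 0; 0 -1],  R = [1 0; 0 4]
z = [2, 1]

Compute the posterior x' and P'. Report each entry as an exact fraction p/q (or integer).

x̄ = F·x = [-6, 5]
P̄ = F·P·Fᵀ + Q = [56 -33; -33 26]
y = z − H·x̄ = [8, 6]
S = H·P̄·Hᵀ + R = [57 33; 33 30]
K = P̄·Hᵀ·S⁻¹ = [197/207 11/207; -44/207 -131/207]
x' = x̄ + K·y = [400/207, -103/207]
P' = (I − K·H)·P̄ = [197/207 -44/207; -44/207 524/207]

x' = [400/207, -103/207]
P' = [197/207 -44/207; -44/207 524/207]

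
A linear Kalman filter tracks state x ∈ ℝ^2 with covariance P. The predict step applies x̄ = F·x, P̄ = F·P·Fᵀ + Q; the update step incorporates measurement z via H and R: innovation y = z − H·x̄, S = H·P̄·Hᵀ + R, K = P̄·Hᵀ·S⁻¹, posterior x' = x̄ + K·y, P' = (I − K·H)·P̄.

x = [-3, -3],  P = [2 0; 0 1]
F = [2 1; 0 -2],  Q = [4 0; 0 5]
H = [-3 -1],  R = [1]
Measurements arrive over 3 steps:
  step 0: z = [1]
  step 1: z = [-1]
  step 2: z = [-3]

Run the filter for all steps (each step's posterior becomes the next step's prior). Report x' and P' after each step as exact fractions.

step 0: x' = [-59/23, 150/23], P' = [126/115 -341/115; -341/115 1026/115]
step 1: x' = [293/90, -11273/1260], P' = [157/45 -185/18; -185/18 39373/1260]
step 2: x' = [-1297043/475745, 5366159/475745], P' = [3797414/475745 -11374017/475745; -11374017/475745 34536821/475745]

step 0: x̄ = F·x = [-9, 6]
step 0: P̄ = F·P·Fᵀ + Q = [13 -2; -2 9]
step 0: y = z − H·x̄ = [-20]
step 0: S = H·P̄·Hᵀ + R = [115]
step 0: K = P̄·Hᵀ·S⁻¹ = [-37/115; -3/115]
step 0: x' = x̄ + K·y = [-59/23, 150/23]
step 0: P' = (I − K·H)·P̄ = [126/115 -341/115; -341/115 1026/115]
step 1: x̄ = F·x = [32/23, -300/23]
step 1: P̄ = F·P·Fᵀ + Q = [626/115 -688/115; -688/115 4679/115]
step 1: y = z − H·x̄ = [-227/23]
step 1: S = H·P̄·Hᵀ + R = [1260/23]
step 1: K = P̄·Hᵀ·S⁻¹ = [-17/90; -523/1260]
step 1: x' = x̄ + K·y = [293/90, -11273/1260]
step 1: P' = (I − K·H)·P̄ = [157/45 -185/18; -185/18 39373/1260]
step 2: x̄ = F·x = [-341/140, 11273/630]
step 2: P̄ = F·P·Fᵀ + Q = [1133/140 -1497/70; -1497/70 40948/315]
step 2: y = z − H·x̄ = [9559/1260]
step 2: S = H·P̄·Hᵀ + R = [95149/1260]
step 2: K = P̄·Hᵀ·S⁻¹ = [-3645/95149; -82954/95149]
step 2: x' = x̄ + K·y = [-1297043/475745, 5366159/475745]
step 2: P' = (I − K·H)·P̄ = [3797414/475745 -11374017/475745; -11374017/475745 34536821/475745]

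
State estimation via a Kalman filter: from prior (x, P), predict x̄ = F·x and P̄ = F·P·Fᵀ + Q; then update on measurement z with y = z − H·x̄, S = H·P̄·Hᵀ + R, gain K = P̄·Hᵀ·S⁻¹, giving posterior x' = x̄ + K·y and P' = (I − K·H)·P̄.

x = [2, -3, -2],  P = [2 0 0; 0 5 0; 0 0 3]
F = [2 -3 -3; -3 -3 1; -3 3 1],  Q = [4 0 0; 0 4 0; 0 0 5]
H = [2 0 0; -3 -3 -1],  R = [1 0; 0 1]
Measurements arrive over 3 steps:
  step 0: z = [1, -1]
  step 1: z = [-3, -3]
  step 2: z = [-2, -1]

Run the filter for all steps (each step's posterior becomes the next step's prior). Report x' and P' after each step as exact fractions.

step 0: x' = [6027/10483, 5853/10483, -76294/31449], P' = [2602/10483 -1898/10483 -6293/31449; -1898/10483 24800/10483 -195755/31449; -6293/31449 -195755/31449 3637913/188694]
step 1: x' = [-11535591953/7828793881, 24412863882/7828793881, -15531645030/7828793881], P' = [1951399082/7828793881 -1892226390/7828793881 -171522981/7828793881; -1892226390/7828793881 13997661994/7828793881 -33511907123/7828793881; -171522981/7828793881 -33511907123/7828793881 100378021303/7828793881]
step 2: x' = [-6192335979767/6224912500283, -363396768068609/217871937509905, 1905793387226928/217871937509905], P' = [1549355678118/6224912500283 -1496558127870/6224912500283 -152200823535/6224912500283; -1496558127870/6224912500283 392362486229227/217871937509905 -941887538191139/217871937509905; -152200823535/6224912500283 -941887538191139/217871937509905 2822713506350043/217871937509905]

step 0: x̄ = F·x = [19, 1, -17]
step 0: P̄ = F·P·Fᵀ + Q = [84 24 -66; 24 70 -24; -66 -24 71]
step 0: y = z − H·x̄ = [-37, 42]
step 0: S = H·P̄·Hᵀ + R = [337 -516; -516 1350]
step 0: K = P̄·Hᵀ·S⁻¹ = [5204/10483 -43/31449; -3796/10483 -10363/31449; -12586/31449 -1049/188694]
step 0: x' = x̄ + K·y = [6027/10483, 5853/10483, -76294/31449]
step 0: P' = (I − K·H)·P̄ = [2602/10483 -1898/10483 -6293/31449; -1898/10483 24800/10483 -195755/31449; -6293/31449 -195755/31449 3637913/188694]
step 1: x̄ = F·x = [70789/10483, -183214/31449, -77860/31449]
step 1: P̄ = F·P·Fᵀ + Q = [1935829/20966 -4914055/62898 -681931/62898; -4914055/62898 15490589/188694 268385/188694; -681931/62898 268385/188694 2814827/188694]
step 1: y = z − H·x̄ = [-173027/10483, -84748/31449]
step 1: S = H·P̄·Hᵀ + R = [3882141/10483 -1998365/31449; -1998365/31449 23197553/188694]
step 1: K = P̄·Hᵀ·S⁻¹ = [3902798164/7828793881 -5995095/7828793881; -3784452780/7828793881 -2804399689/7828793881; -343045962/7828793881 672269009/7828793881]
step 1: x' = x̄ + K·y = [-11535591953/7828793881, 24412863882/7828793881, -15531645030/7828793881]
step 1: P' = (I − K·H)·P̄ = [1951399082/7828793881 -1892226390/7828793881 -171522981/7828793881; -1892226390/7828793881 13997661994/7828793881 -33511907123/7828793881; -171522981/7828793881 -33511907123/7828793881 100378021303/7828793881]
step 2: x̄ = F·x = [-49714840462/7828793881, -54163460817/7828793881, 92313722475/7828793881]
step 2: P̄ = F·P·Fᵀ + Q = [490052585763/7828793881 -395498375154/7828793881 -66948679512/7828793881; -395498375154/7828793881 443275252115/7828793881 -7009207019/7828793881; -66948679512/7828793881 -7009207019/7828793881 117081310560/7828793881]
step 2: y = z − H·x̄ = [83772093162/7828793881, -227149975243/7828793881]
step 2: S = H·P̄·Hᵀ + R = [1968039136933/7828793881 -433427904630/7828793881; -433427904630/7828793881 962142573385/7828793881]
step 2: K = P̄·Hᵀ·S⁻¹ = [3098711356236/6224912500283 -6191827209/6224912500283; -2993116255740/6224912500283 -78061317070192/217871937509905; -304401647070/6224912500283 18930194694549/217871937509905]
step 2: x' = x̄ + K·y = [-6192335979767/6224912500283, -363396768068609/217871937509905, 1905793387226928/217871937509905]
step 2: P' = (I − K·H)·P̄ = [1549355678118/6224912500283 -1496558127870/6224912500283 -152200823535/6224912500283; -1496558127870/6224912500283 392362486229227/217871937509905 -941887538191139/217871937509905; -152200823535/6224912500283 -941887538191139/217871937509905 2822713506350043/217871937509905]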